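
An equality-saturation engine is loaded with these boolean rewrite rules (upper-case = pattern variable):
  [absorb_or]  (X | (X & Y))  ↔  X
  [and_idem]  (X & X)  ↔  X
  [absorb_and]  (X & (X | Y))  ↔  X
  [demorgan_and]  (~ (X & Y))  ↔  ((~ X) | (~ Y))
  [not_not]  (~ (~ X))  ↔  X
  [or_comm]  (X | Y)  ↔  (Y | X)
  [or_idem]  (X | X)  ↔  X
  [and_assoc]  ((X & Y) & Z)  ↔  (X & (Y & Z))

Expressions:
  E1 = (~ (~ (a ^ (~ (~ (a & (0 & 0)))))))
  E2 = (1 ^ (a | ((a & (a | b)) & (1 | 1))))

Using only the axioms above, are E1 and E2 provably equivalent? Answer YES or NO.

NO

All listed rules preserve value, hence provable equivalence implies equal values everywhere; look for a separating assignment.
a=0, b=0 gives E1 ↦ 0, E2 ↦ 1; values differ ⇒ not provably equivalent.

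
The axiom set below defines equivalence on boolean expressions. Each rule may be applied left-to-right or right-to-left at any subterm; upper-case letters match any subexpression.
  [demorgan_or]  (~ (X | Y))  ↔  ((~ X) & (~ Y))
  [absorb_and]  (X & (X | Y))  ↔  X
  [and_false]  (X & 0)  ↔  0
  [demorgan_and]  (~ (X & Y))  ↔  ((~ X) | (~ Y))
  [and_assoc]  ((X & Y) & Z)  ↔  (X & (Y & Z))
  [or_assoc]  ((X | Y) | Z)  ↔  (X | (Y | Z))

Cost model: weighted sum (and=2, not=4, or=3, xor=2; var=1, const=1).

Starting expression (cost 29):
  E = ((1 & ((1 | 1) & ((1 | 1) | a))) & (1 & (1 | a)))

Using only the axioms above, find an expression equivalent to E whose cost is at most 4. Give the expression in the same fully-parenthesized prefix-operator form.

(1 & 1)   [cost 4]

step 1: absorb_and (→) rewrites (1 & (1 | a)) into 1, now ((1 & ((1 | 1) & ((1 | 1) | a))) & 1)
step 2: absorb_and (→) rewrites ((1 | 1) & ((1 | 1) | a)) into (1 | 1), now ((1 & (1 | 1)) & 1)
step 3: absorb_and (→) rewrites (1 & (1 | 1)) into 1, reaching cost 4 (bound 4)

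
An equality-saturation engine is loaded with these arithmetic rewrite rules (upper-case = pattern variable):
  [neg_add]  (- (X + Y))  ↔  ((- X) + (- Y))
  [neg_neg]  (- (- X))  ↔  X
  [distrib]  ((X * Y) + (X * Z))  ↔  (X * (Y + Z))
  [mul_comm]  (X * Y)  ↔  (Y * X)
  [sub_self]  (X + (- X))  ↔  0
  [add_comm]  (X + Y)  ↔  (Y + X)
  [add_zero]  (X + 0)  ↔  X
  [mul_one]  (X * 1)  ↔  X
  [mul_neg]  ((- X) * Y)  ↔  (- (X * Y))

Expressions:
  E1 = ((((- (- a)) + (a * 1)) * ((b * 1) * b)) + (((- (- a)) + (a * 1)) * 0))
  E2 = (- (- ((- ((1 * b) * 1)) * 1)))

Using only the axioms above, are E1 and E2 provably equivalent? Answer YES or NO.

The axioms are sound identities: if E1 ↔* E2 then E1 and E2 evaluate identically under any assignment.
Under a=0, b=1: E1 evaluates to 0, E2 to -1. Distinct ⇒ no rewrite sequence connects them.

NO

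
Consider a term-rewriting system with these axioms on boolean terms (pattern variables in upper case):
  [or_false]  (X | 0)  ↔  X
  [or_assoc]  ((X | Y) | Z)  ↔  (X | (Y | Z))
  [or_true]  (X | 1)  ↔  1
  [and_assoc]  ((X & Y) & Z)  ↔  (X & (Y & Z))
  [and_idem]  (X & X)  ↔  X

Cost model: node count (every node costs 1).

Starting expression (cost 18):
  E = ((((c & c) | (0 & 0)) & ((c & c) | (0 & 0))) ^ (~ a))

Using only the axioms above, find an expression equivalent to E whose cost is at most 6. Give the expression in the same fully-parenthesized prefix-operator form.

1. [and_idem →] (((c & c) | (0 & 0)) & ((c & c) | (0 & 0)))  →  ((c & c) | (0 & 0));  E = (((c & c) | (0 & 0)) ^ (~ a))
2. [and_idem →] (c & c)  →  c;  E = ((c | (0 & 0)) ^ (~ a))
3. [and_idem →] (0 & 0)  →  0;  cost 6 ≤ 6, done

((c | 0) ^ (~ a))   [cost 6]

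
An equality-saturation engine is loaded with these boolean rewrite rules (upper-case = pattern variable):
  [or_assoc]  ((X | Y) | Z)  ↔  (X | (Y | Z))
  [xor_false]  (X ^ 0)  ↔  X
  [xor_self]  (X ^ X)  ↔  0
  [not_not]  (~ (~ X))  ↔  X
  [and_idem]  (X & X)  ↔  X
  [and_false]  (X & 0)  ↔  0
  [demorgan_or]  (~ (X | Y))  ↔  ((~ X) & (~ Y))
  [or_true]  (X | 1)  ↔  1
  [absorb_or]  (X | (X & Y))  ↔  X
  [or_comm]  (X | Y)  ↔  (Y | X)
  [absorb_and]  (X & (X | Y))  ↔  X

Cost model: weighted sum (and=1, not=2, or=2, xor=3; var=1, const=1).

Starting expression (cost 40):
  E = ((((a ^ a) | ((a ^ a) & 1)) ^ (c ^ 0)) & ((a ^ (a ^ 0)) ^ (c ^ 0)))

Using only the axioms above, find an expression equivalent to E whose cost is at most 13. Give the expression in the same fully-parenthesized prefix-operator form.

((a ^ a) ^ (c ^ 0))   [cost 13]

step 1: absorb_or (→) rewrites ((a ^ a) | ((a ^ a) & 1)) into (a ^ a), now (((a ^ a) ^ (c ^ 0)) & ((a ^ (a ^ 0)) ^ (c ^ 0)))
step 2: xor_false (→) rewrites (a ^ 0) into a, now (((a ^ a) ^ (c ^ 0)) & ((a ^ a) ^ (c ^ 0)))
step 3: and_idem (→) rewrites (((a ^ a) ^ (c ^ 0)) & ((a ^ a) ^ (c ^ 0))) into ((a ^ a) ^ (c ^ 0)), reaching cost 13 (bound 13)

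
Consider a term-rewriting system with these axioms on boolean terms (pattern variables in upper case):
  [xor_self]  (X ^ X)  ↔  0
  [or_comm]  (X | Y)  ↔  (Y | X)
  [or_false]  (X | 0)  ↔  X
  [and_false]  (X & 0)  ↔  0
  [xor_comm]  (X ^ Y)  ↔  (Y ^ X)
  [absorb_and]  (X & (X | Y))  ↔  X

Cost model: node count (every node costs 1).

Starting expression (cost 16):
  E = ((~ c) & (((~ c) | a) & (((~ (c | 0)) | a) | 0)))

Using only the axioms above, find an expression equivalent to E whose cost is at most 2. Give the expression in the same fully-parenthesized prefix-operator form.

(~ c)   [cost 2]

1. [or_false →] (c | 0)  →  c;  E = ((~ c) & (((~ c) | a) & (((~ c) | a) | 0)))
2. [absorb_and →] (((~ c) | a) & (((~ c) | a) | 0))  →  ((~ c) | a);  E = ((~ c) & ((~ c) | a))
3. [absorb_and →] ((~ c) & ((~ c) | a))  →  (~ c);  cost 2 ≤ 2, done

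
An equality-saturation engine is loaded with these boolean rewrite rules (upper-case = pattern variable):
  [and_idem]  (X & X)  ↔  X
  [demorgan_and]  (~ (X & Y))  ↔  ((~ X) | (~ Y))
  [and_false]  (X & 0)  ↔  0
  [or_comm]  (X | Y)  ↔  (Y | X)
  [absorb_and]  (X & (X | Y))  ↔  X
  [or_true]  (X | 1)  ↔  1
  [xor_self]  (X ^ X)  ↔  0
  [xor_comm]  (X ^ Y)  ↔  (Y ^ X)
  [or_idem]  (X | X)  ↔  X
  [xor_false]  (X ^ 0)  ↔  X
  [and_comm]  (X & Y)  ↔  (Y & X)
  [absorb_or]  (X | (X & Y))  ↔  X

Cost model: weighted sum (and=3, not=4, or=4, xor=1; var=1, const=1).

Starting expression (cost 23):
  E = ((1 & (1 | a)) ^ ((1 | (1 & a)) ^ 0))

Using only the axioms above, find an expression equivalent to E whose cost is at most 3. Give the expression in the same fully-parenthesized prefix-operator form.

(1 ^ 1)   [cost 3]

step 1: xor_false (→) rewrites ((1 | (1 & a)) ^ 0) into (1 | (1 & a)), now ((1 & (1 | a)) ^ (1 | (1 & a)))
step 2: absorb_and (→) rewrites (1 & (1 | a)) into 1, now (1 ^ (1 | (1 & a)))
step 3: absorb_or (→) rewrites (1 | (1 & a)) into 1, reaching cost 3 (bound 3)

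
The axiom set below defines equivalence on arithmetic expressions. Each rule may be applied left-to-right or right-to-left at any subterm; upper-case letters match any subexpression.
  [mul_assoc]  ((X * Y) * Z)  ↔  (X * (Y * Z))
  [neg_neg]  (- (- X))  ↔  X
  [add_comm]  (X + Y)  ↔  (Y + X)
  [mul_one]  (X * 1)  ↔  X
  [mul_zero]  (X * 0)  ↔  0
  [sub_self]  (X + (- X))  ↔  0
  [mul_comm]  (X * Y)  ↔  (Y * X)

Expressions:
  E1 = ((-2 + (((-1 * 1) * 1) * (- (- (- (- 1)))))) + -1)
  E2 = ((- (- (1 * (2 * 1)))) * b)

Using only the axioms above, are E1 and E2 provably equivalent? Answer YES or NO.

NO

The axioms are sound identities: if E1 ↔* E2 then E1 and E2 evaluate identically under any assignment.
Under b=0: E1 evaluates to -4, E2 to 0. Distinct ⇒ no rewrite sequence connects them.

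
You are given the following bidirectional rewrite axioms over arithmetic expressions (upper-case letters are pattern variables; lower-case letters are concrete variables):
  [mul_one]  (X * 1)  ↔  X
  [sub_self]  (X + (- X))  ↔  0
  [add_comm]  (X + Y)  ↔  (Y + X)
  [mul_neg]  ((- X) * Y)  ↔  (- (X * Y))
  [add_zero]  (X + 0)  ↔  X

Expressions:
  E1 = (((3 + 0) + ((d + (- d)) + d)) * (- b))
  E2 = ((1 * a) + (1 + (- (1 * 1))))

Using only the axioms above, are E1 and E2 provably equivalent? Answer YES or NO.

Every axiom is a valid identity, so a rewrite proof would force E1 and E2 to agree under every assignment.
At a=0, b=1, d=0: E1 = -3 but E2 = 0; they differ, so no derivation exists.

NO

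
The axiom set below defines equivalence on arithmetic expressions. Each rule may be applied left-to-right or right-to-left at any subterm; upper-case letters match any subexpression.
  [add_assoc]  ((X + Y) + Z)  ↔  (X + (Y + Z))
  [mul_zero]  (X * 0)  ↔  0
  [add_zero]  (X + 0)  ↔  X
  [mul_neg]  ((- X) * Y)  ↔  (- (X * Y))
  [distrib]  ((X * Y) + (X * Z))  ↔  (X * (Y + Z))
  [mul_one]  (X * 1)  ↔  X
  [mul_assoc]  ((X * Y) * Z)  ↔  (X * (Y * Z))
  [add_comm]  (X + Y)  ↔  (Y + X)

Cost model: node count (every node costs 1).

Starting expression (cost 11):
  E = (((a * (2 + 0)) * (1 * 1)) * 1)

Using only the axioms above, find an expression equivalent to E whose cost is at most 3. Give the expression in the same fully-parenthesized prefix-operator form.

1. [add_zero →] (2 + 0)  →  2;  E = (((a * 2) * (1 * 1)) * 1)
2. [mul_one →] (1 * 1)  →  1;  E = (((a * 2) * 1) * 1)
3. [mul_one →] (((a * 2) * 1) * 1)  →  ((a * 2) * 1)
4. [mul_one →] ((a * 2) * 1)  →  (a * 2);  cost 3 ≤ 3, done

(a * 2)   [cost 3]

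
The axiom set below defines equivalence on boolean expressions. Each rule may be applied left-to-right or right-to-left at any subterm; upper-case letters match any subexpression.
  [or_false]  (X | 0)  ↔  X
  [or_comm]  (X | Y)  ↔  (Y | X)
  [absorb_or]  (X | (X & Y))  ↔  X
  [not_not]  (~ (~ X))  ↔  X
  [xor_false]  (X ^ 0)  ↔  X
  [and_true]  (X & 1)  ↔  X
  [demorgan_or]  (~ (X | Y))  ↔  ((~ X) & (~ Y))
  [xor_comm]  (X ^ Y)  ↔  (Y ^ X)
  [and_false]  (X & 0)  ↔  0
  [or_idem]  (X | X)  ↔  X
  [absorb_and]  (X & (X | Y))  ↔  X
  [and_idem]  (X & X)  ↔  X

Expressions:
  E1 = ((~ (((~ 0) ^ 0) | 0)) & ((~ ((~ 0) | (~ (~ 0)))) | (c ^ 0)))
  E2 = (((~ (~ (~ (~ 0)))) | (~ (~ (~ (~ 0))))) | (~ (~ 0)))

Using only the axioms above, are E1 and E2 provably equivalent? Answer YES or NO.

YES

step 1: not_not (→) rewrites (~ (~ 0)) into 0, now ((~ (((~ 0) ^ 0) | 0)) & ((~ ((~ 0) | 0)) | (c ^ 0)))
step 2: xor_false (→) rewrites (c ^ 0) into c, now ((~ (((~ 0) ^ 0) | 0)) & ((~ ((~ 0) | 0)) | c))
step 3: xor_false (→) rewrites ((~ 0) ^ 0) into (~ 0), now ((~ ((~ 0) | 0)) & ((~ ((~ 0) | 0)) | c))
step 4: absorb_and (→) rewrites ((~ ((~ 0) | 0)) & ((~ ((~ 0) | 0)) | c)) into (~ ((~ 0) | 0))
step 5: or_false (→) rewrites ((~ 0) | 0) into (~ 0), now (~ (~ 0))
step 6: or_idem (←) rewrites (~ (~ 0)) into ((~ (~ 0)) | (~ (~ 0)))
step 7: not_not (←) rewrites (~ (~ 0)) into (~ (~ (~ (~ 0)))), now ((~ (~ (~ (~ 0)))) | (~ (~ 0)))
step 8: or_idem (←) rewrites (~ (~ (~ (~ 0)))) into ((~ (~ (~ (~ 0)))) | (~ (~ (~ (~ 0))))), which is E2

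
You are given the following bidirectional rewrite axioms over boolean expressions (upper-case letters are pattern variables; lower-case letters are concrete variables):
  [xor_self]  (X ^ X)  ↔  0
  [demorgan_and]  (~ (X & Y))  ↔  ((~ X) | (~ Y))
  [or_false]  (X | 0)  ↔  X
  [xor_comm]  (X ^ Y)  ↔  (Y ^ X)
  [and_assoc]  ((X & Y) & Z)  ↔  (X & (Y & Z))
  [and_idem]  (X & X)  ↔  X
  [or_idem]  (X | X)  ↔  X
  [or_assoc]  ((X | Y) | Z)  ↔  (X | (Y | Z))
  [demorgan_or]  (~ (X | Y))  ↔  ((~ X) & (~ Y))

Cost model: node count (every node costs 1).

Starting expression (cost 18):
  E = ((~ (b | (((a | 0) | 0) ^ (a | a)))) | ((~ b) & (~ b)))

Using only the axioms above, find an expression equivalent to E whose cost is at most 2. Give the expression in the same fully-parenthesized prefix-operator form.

(~ b)   [cost 2]

step 1: or_false (→) rewrites ((a | 0) | 0) into (a | 0), now ((~ (b | ((a | 0) ^ (a | a)))) | ((~ b) & (~ b)))
step 2: and_idem (→) rewrites ((~ b) & (~ b)) into (~ b), now ((~ (b | ((a | 0) ^ (a | a)))) | (~ b))
step 3: or_idem (→) rewrites (a | a) into a, now ((~ (b | ((a | 0) ^ a))) | (~ b))
step 4: or_false (→) rewrites (a | 0) into a, now ((~ (b | (a ^ a))) | (~ b))
step 5: xor_self (→) rewrites (a ^ a) into 0, now ((~ (b | 0)) | (~ b))
step 6: or_false (→) rewrites (b | 0) into b, now ((~ b) | (~ b))
step 7: or_idem (→) rewrites ((~ b) | (~ b)) into (~ b), reaching cost 2 (bound 2)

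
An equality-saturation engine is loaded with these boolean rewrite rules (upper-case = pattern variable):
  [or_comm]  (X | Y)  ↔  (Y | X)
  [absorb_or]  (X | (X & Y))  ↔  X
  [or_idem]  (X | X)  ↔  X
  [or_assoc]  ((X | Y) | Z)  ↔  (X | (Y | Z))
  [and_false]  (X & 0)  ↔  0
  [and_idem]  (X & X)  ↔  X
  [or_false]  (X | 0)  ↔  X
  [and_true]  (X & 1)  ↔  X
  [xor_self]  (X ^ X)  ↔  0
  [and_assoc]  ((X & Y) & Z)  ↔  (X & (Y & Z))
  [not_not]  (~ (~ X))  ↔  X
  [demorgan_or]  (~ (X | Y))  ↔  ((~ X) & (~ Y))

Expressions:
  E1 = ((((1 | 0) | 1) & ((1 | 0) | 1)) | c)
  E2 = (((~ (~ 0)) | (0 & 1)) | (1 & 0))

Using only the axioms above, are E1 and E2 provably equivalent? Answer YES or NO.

The axioms are sound identities: if E1 ↔* E2 then E1 and E2 evaluate identically under any assignment.
Under c=0: E1 evaluates to 1, E2 to 0. Distinct ⇒ no rewrite sequence connects them.

NO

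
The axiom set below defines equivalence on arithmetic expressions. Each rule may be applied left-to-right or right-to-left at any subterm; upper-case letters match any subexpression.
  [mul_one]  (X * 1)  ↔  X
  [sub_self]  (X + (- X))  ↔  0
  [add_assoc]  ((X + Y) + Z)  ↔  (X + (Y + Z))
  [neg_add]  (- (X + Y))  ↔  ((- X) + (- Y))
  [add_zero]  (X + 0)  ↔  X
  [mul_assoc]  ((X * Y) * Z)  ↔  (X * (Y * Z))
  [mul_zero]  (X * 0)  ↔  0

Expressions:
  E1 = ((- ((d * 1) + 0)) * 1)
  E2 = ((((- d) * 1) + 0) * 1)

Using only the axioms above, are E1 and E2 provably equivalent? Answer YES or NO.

1. [mul_one →] ((- ((d * 1) + 0)) * 1)  →  (- ((d * 1) + 0))
2. [add_zero →] ((d * 1) + 0)  →  (d * 1);  E1 = (- (d * 1))
3. [mul_one →] (d * 1)  →  d;  E1 = (- d)
4. [mul_one ←] (- d)  →  ((- d) * 1)
5. [add_zero ←] (- d)  →  ((- d) + 0);  E1 = (((- d) + 0) * 1)
6. [mul_one ←] (- d)  →  ((- d) * 1);  this is E2

YES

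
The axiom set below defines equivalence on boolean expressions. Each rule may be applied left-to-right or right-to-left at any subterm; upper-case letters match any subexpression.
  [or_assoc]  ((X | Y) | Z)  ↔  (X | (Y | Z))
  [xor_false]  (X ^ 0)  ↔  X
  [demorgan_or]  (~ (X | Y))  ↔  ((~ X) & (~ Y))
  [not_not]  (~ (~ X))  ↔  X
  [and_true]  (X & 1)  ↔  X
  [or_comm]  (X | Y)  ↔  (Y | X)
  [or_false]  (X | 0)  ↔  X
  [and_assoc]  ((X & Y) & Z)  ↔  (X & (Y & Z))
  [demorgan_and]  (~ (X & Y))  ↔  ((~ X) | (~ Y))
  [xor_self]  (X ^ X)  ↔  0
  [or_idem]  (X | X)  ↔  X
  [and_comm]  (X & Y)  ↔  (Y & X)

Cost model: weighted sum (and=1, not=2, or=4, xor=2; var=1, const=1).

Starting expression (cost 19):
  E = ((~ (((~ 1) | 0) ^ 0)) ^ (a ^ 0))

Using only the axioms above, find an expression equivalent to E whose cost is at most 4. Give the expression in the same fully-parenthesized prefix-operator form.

(1 ^ a)   [cost 4]

(1) (((~ 1) | 0) ^ 0)  =[xor_false →]=  ((~ 1) | 0)    ⊢ ((~ ((~ 1) | 0)) ^ (a ^ 0))
(2) ((~ 1) | 0)  =[or_false →]=  (~ 1)    ⊢ ((~ (~ 1)) ^ (a ^ 0))
(3) (~ (~ 1))  =[not_not →]=  1    ⊢ (1 ^ (a ^ 0))
(4) (a ^ 0)  =[xor_false →]=  a    ⊢ cost 4, within 4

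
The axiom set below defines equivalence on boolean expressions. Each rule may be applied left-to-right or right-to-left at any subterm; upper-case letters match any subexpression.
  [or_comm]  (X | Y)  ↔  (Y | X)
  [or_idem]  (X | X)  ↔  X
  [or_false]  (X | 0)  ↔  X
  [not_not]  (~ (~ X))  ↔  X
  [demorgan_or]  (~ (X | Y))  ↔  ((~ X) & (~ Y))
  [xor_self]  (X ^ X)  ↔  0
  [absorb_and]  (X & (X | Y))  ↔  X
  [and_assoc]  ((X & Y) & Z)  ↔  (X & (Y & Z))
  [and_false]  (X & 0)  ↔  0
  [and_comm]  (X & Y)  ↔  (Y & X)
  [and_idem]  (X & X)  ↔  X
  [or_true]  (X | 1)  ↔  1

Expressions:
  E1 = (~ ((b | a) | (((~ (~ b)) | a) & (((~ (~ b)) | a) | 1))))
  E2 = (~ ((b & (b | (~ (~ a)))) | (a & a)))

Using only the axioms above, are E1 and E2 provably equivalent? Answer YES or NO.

YES

step 1: absorb_and (→) rewrites (((~ (~ b)) | a) & (((~ (~ b)) | a) | 1)) into ((~ (~ b)) | a), now (~ ((b | a) | ((~ (~ b)) | a)))
step 2: not_not (→) rewrites (~ (~ b)) into b, now (~ ((b | a) | (b | a)))
step 3: or_idem (→) rewrites ((b | a) | (b | a)) into (b | a), now (~ (b | a))
step 4: and_idem (←) rewrites a into (a & a), now (~ (b | (a & a)))
step 5: absorb_and (←) rewrites b into (b & (b | a)), now (~ ((b & (b | a)) | (a & a)))
step 6: not_not (←) rewrites a into (~ (~ a)), which is E2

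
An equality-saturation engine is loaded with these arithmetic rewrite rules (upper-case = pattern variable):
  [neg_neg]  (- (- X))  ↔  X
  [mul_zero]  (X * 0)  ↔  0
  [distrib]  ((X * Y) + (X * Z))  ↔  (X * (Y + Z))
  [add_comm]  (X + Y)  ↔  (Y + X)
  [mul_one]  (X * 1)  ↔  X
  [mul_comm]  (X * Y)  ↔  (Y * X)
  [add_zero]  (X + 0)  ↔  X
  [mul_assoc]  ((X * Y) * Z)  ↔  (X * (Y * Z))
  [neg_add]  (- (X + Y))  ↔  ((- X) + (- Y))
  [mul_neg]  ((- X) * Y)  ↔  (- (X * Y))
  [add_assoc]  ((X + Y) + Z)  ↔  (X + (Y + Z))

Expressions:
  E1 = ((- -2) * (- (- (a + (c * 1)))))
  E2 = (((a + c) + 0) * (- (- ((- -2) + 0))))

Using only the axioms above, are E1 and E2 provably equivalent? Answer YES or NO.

YES

(1) (- (- (a + (c * 1))))  =[neg_neg →]=  (a + (c * 1))    ⊢ ((- -2) * (a + (c * 1)))
(2) ((- -2) * (a + (c * 1)))  =[mul_comm →]=  ((a + (c * 1)) * (- -2))
(3) (c * 1)  =[mul_one →]=  c    ⊢ ((a + c) * (- -2))
(4) (- -2)  =[neg_neg ←]=  (- (- (- -2)))    ⊢ ((a + c) * (- (- (- -2))))
(5) (a + c)  =[add_zero ←]=  ((a + c) + 0)    ⊢ (((a + c) + 0) * (- (- (- -2))))
(6) (- -2)  =[add_zero ←]=  ((- -2) + 0)    ⊢ E2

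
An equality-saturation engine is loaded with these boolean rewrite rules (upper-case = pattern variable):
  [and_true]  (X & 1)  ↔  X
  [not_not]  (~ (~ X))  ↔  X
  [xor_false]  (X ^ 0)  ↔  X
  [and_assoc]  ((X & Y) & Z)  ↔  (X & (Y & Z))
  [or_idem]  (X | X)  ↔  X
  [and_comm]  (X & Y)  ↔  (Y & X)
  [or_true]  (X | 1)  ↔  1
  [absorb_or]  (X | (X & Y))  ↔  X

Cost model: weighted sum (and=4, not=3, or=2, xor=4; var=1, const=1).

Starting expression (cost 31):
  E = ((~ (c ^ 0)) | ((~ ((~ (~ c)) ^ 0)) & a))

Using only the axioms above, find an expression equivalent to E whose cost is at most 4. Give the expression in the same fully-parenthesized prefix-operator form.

(~ c)   [cost 4]

1. [not_not →] (~ (~ c))  →  c;  E = ((~ (c ^ 0)) | ((~ (c ^ 0)) & a))
2. [absorb_or →] ((~ (c ^ 0)) | ((~ (c ^ 0)) & a))  →  (~ (c ^ 0))
3. [xor_false →] (c ^ 0)  →  c;  cost 4 ≤ 4, done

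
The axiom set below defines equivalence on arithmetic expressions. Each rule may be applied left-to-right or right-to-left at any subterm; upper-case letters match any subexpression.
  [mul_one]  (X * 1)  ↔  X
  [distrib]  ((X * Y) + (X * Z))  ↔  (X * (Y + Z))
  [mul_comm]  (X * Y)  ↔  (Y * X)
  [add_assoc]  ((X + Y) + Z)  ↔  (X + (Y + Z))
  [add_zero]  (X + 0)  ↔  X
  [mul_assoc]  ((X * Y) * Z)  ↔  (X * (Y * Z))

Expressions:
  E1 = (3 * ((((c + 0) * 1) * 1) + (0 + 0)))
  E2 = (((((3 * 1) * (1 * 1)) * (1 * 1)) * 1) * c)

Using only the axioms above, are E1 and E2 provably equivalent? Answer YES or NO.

(1) (c + 0)  =[add_zero →]=  c    ⊢ (3 * (((c * 1) * 1) + (0 + 0)))
(2) (c * 1)  =[mul_one →]=  c    ⊢ (3 * ((c * 1) + (0 + 0)))
(3) (0 + 0)  =[add_zero →]=  0    ⊢ (3 * ((c * 1) + 0))
(4) ((c * 1) + 0)  =[add_zero →]=  (c * 1)    ⊢ (3 * (c * 1))
(5) (c * 1)  =[mul_one →]=  c    ⊢ (3 * c)
(6) 3  =[mul_one ←]=  (3 * 1)    ⊢ ((3 * 1) * c)
(7) (3 * 1)  =[mul_one ←]=  ((3 * 1) * 1)    ⊢ (((3 * 1) * 1) * c)
(8) 1  =[mul_one ←]=  (1 * 1)    ⊢ (((3 * (1 * 1)) * 1) * c)
(9) 1  =[mul_one ←]=  (1 * 1)    ⊢ (((3 * (1 * 1)) * (1 * 1)) * c)
(10) 3  =[mul_one ←]=  (3 * 1)    ⊢ ((((3 * 1) * (1 * 1)) * (1 * 1)) * c)
(11) (((3 * 1) * (1 * 1)) * (1 * 1))  =[mul_one ←]=  ((((3 * 1) * (1 * 1)) * (1 * 1)) * 1)    ⊢ E2

YES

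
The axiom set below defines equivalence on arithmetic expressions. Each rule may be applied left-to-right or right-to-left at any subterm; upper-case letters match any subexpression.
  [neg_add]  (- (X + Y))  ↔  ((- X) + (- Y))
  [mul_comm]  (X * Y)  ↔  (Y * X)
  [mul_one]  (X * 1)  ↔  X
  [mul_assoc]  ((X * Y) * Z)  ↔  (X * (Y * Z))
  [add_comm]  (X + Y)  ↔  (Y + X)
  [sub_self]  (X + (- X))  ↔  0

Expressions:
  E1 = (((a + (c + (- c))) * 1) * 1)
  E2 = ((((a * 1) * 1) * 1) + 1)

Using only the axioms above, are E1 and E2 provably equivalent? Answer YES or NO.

NO

Every axiom is a valid identity, so a rewrite proof would force E1 and E2 to agree under every assignment.
At a=0, c=0: E1 = 0 but E2 = 1; they differ, so no derivation exists.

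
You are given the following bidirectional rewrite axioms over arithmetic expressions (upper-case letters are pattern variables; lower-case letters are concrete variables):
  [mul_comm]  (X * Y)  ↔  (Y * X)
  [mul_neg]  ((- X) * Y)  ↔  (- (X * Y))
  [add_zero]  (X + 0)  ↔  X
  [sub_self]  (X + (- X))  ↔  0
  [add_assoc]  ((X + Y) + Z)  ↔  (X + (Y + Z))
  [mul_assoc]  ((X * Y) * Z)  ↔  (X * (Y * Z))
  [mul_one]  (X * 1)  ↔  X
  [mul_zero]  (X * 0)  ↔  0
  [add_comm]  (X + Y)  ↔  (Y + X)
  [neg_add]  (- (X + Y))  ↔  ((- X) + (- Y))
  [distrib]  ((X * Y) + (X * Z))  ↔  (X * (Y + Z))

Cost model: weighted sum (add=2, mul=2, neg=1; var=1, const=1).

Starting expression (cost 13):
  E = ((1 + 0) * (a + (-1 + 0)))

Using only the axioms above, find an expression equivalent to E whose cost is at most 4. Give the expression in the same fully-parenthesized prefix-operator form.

step 1: add_zero (→) rewrites (-1 + 0) into -1, now ((1 + 0) * (a + -1))
step 2: add_zero (→) rewrites (1 + 0) into 1, now (1 * (a + -1))
step 3: mul_comm (→) rewrites (1 * (a + -1)) into ((a + -1) * 1)
step 4: mul_one (→) rewrites ((a + -1) * 1) into (a + -1), reaching cost 4 (bound 4)

(a + -1)   [cost 4]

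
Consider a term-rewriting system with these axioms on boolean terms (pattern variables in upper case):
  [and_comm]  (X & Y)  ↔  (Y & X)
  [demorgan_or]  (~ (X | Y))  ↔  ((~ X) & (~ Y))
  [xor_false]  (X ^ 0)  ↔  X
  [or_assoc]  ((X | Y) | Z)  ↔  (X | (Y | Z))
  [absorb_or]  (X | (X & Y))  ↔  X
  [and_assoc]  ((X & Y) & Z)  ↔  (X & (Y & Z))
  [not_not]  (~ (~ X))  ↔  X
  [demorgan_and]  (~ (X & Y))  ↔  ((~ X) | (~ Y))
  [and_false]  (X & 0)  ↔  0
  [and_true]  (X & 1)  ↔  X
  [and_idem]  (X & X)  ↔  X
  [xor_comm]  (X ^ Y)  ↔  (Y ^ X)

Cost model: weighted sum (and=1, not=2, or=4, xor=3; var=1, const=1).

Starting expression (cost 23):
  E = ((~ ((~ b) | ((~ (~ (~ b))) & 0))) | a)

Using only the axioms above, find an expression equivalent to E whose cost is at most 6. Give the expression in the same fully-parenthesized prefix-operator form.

(b | a)   [cost 6]

step 1: not_not (→) rewrites (~ (~ (~ b))) into (~ b), now ((~ ((~ b) | ((~ b) & 0))) | a)
step 2: absorb_or (→) rewrites ((~ b) | ((~ b) & 0)) into (~ b), now ((~ (~ b)) | a)
step 3: not_not (→) rewrites (~ (~ b)) into b, reaching cost 6 (bound 6)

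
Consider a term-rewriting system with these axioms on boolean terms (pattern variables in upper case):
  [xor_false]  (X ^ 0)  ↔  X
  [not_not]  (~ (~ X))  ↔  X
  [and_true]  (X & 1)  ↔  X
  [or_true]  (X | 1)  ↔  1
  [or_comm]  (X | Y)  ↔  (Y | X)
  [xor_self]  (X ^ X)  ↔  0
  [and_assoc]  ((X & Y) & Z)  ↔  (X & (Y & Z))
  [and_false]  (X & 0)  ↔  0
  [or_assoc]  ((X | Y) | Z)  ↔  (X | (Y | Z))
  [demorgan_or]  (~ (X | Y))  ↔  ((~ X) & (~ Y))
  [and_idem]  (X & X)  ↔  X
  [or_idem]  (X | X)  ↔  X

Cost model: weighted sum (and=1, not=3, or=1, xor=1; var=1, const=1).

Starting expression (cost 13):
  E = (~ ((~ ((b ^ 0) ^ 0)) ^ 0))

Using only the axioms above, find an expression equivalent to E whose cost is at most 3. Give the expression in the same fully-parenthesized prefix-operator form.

(b ^ 0)   [cost 3]

step 1: xor_false (→) rewrites ((~ ((b ^ 0) ^ 0)) ^ 0) into (~ ((b ^ 0) ^ 0)), now (~ (~ ((b ^ 0) ^ 0)))
step 2: xor_false (→) rewrites (b ^ 0) into b, now (~ (~ (b ^ 0)))
step 3: not_not (→) rewrites (~ (~ (b ^ 0))) into (b ^ 0), reaching cost 3 (bound 3)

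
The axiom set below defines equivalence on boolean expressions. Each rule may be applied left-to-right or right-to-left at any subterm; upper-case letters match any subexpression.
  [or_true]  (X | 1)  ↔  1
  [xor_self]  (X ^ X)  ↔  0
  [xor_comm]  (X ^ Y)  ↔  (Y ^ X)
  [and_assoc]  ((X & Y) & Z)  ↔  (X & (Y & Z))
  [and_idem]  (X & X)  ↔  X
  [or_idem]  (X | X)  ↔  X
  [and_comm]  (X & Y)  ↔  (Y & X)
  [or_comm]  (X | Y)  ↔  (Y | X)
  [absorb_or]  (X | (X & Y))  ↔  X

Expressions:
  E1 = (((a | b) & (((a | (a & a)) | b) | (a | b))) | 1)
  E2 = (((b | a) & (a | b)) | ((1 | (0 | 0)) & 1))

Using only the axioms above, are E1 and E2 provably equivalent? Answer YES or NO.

YES

(1) (a | (a & a))  =[absorb_or →]=  a    ⊢ (((a | b) & ((a | b) | (a | b))) | 1)
(2) ((a | b) | (a | b))  =[or_idem →]=  (a | b)    ⊢ (((a | b) & (a | b)) | 1)
(3) ((a | b) & (a | b))  =[and_idem →]=  (a | b)    ⊢ ((a | b) | 1)
(4) 1  =[and_idem ←]=  (1 & 1)    ⊢ ((a | b) | (1 & 1))
(5) 1  =[or_true ←]=  (0 | 1)    ⊢ ((a | b) | ((0 | 1) & 1))
(6) (a | b)  =[and_idem ←]=  ((a | b) & (a | b))    ⊢ (((a | b) & (a | b)) | ((0 | 1) & 1))
(7) (a | b)  =[or_comm →]=  (b | a)    ⊢ (((b | a) & (a | b)) | ((0 | 1) & 1))
(8) (0 | 1)  =[or_comm →]=  (1 | 0)    ⊢ (((b | a) & (a | b)) | ((1 | 0) & 1))
(9) 0  =[or_idem ←]=  (0 | 0)    ⊢ E2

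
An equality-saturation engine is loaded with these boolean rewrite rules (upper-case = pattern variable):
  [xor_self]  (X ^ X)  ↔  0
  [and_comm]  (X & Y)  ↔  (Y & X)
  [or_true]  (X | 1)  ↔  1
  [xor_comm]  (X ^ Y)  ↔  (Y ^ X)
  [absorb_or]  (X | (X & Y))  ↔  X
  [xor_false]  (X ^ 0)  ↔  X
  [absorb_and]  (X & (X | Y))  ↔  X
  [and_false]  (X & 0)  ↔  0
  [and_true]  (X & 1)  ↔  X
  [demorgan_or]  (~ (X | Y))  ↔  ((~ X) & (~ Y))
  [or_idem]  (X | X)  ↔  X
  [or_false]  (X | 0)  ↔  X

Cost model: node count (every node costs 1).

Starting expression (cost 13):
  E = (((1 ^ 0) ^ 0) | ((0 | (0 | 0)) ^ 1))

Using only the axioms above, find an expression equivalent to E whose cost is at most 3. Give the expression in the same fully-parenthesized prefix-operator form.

step 1: or_false (→) rewrites (0 | 0) into 0, now (((1 ^ 0) ^ 0) | ((0 | 0) ^ 1))
step 2: xor_comm (→) rewrites (1 ^ 0) into (0 ^ 1), now (((0 ^ 1) ^ 0) | ((0 | 0) ^ 1))
step 3: or_false (→) rewrites (0 | 0) into 0, now (((0 ^ 1) ^ 0) | (0 ^ 1))
step 4: xor_false (→) rewrites ((0 ^ 1) ^ 0) into (0 ^ 1), now ((0 ^ 1) | (0 ^ 1))
step 5: or_idem (→) rewrites ((0 ^ 1) | (0 ^ 1)) into (0 ^ 1), reaching cost 3 (bound 3)

(0 ^ 1)   [cost 3]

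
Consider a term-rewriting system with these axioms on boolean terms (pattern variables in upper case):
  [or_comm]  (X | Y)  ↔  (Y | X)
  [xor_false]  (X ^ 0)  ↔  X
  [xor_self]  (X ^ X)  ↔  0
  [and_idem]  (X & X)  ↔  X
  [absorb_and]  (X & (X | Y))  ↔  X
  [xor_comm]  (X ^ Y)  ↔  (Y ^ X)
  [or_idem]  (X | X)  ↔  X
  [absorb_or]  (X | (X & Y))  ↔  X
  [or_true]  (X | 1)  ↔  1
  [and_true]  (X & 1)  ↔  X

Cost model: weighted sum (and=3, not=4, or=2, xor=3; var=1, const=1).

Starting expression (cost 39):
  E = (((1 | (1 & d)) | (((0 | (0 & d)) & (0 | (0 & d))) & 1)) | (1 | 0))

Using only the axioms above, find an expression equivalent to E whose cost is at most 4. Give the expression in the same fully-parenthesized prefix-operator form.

(1 | 0)   [cost 4]

(1) ((0 | (0 & d)) & (0 | (0 & d)))  =[and_idem →]=  (0 | (0 & d))    ⊢ (((1 | (1 & d)) | ((0 | (0 & d)) & 1)) | (1 | 0))
(2) (0 | (0 & d))  =[absorb_or →]=  0    ⊢ (((1 | (1 & d)) | (0 & 1)) | (1 | 0))
(3) (0 & 1)  =[and_true →]=  0    ⊢ (((1 | (1 & d)) | 0) | (1 | 0))
(4) (1 | (1 & d))  =[absorb_or →]=  1    ⊢ ((1 | 0) | (1 | 0))
(5) ((1 | 0) | (1 | 0))  =[or_idem →]=  (1 | 0)    ⊢ cost 4, within 4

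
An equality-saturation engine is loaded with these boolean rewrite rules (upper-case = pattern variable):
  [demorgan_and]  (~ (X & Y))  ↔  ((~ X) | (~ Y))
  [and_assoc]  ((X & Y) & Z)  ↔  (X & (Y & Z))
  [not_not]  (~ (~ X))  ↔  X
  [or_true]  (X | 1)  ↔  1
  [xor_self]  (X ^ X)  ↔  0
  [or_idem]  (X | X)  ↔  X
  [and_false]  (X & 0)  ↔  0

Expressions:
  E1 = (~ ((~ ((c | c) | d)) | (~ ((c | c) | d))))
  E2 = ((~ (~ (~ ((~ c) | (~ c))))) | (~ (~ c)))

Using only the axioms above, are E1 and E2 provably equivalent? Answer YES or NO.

Every axiom is a valid identity, so a rewrite proof would force E1 and E2 to agree under every assignment.
At c=0, d=1: E1 = 1 but E2 = 0; they differ, so no derivation exists.

NO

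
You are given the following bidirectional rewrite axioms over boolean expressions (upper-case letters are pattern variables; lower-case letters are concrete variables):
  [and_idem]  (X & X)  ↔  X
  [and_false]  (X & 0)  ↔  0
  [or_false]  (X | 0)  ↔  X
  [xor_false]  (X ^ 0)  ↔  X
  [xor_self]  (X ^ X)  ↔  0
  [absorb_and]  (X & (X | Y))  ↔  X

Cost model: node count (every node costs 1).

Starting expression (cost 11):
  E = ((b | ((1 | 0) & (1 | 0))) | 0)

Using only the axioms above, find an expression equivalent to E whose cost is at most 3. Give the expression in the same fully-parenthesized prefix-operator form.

(b | 1)   [cost 3]

(1) ((1 | 0) & (1 | 0))  =[and_idem →]=  (1 | 0)    ⊢ ((b | (1 | 0)) | 0)
(2) (1 | 0)  =[or_false →]=  1    ⊢ ((b | 1) | 0)
(3) ((b | 1) | 0)  =[or_false →]=  (b | 1)    ⊢ cost 3, within 3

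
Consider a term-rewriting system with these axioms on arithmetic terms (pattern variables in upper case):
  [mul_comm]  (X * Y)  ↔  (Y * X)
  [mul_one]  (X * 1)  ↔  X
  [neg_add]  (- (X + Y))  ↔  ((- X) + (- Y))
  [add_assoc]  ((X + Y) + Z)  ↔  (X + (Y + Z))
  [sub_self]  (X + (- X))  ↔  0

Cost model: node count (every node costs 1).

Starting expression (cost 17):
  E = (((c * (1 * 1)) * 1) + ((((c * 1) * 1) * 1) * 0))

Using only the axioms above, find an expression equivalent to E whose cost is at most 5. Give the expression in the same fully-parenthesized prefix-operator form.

(1) (((c * 1) * 1) * 1)  =[mul_one →]=  ((c * 1) * 1)    ⊢ (((c * (1 * 1)) * 1) + (((c * 1) * 1) * 0))
(2) (c * 1)  =[mul_one →]=  c    ⊢ (((c * (1 * 1)) * 1) + ((c * 1) * 0))
(3) ((c * (1 * 1)) * 1)  =[mul_one →]=  (c * (1 * 1))    ⊢ ((c * (1 * 1)) + ((c * 1) * 0))
(4) (1 * 1)  =[mul_one →]=  1    ⊢ ((c * 1) + ((c * 1) * 0))
(5) (c * 1)  =[mul_one →]=  c    ⊢ ((c * 1) + (c * 0))
(6) (c * 1)  =[mul_one →]=  c    ⊢ cost 5, within 5

(c + (c * 0))   [cost 5]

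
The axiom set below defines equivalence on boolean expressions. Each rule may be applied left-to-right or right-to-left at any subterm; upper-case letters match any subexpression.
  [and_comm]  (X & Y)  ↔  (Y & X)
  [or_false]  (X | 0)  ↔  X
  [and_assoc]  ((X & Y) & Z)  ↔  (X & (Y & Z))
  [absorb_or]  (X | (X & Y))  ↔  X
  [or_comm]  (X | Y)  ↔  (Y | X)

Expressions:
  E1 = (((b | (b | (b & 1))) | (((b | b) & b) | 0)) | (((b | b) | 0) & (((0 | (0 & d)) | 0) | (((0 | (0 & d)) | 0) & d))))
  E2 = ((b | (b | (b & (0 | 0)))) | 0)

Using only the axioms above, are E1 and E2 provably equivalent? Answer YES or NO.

YES

step 1: absorb_or (→) rewrites (((0 | (0 & d)) | 0) | (((0 | (0 & d)) | 0) & d)) into ((0 | (0 & d)) | 0), now (((b | (b | (b & 1))) | (((b | b) & b) | 0)) | (((b | b) | 0) & ((0 | (0 & d)) | 0)))
step 2: absorb_or (→) rewrites (b | (b & 1)) into b, now (((b | b) | (((b | b) & b) | 0)) | (((b | b) | 0) & ((0 | (0 & d)) | 0)))
step 3: or_false (→) rewrites ((b | b) | 0) into (b | b), now (((b | b) | (((b | b) & b) | 0)) | ((b | b) & ((0 | (0 & d)) | 0)))
step 4: or_false (→) rewrites (((b | b) & b) | 0) into ((b | b) & b), now (((b | b) | ((b | b) & b)) | ((b | b) & ((0 | (0 & d)) | 0)))
step 5: absorb_or (→) rewrites (0 | (0 & d)) into 0, now (((b | b) | ((b | b) & b)) | ((b | b) & (0 | 0)))
step 6: or_false (→) rewrites (0 | 0) into 0, now (((b | b) | ((b | b) & b)) | ((b | b) & 0))
step 7: absorb_or (→) rewrites ((b | b) | ((b | b) & b)) into (b | b), now ((b | b) | ((b | b) & 0))
step 8: absorb_or (→) rewrites ((b | b) | ((b | b) & 0)) into (b | b)
step 9: or_false (←) rewrites (b | b) into ((b | b) | 0)
step 10: absorb_or (←) rewrites b into (b | (b & 0)), now ((b | (b | (b & 0))) | 0)
step 11: or_false (←) rewrites 0 into (0 | 0), which is E2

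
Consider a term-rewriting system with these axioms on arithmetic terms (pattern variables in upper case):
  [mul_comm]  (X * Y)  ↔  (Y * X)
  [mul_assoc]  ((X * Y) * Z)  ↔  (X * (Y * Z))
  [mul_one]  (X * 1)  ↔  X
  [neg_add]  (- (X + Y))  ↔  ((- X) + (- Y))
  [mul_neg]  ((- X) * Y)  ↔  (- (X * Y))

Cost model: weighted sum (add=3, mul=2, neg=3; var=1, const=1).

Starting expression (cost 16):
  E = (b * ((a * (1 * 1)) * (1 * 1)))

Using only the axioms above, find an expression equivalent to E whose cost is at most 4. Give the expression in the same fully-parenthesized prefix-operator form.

(1) (1 * 1)  =[mul_one →]=  1    ⊢ (b * ((a * 1) * (1 * 1)))
(2) (1 * 1)  =[mul_one →]=  1    ⊢ (b * ((a * 1) * 1))
(3) ((a * 1) * 1)  =[mul_one →]=  (a * 1)    ⊢ (b * (a * 1))
(4) (a * 1)  =[mul_one →]=  a    ⊢ cost 4, within 4

(b * a)   [cost 4]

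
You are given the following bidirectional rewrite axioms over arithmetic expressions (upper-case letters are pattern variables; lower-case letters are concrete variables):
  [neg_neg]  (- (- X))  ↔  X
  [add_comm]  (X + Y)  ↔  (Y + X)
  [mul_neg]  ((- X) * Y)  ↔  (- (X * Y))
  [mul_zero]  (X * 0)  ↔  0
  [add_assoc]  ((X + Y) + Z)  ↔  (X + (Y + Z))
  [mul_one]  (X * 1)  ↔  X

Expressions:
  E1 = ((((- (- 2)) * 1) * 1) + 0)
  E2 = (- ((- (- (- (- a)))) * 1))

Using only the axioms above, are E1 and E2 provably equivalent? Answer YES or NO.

All listed rules preserve value, hence provable equivalence implies equal values everywhere; look for a separating assignment.
a=0 gives E1 ↦ 2, E2 ↦ 0; values differ ⇒ not provably equivalent.

NO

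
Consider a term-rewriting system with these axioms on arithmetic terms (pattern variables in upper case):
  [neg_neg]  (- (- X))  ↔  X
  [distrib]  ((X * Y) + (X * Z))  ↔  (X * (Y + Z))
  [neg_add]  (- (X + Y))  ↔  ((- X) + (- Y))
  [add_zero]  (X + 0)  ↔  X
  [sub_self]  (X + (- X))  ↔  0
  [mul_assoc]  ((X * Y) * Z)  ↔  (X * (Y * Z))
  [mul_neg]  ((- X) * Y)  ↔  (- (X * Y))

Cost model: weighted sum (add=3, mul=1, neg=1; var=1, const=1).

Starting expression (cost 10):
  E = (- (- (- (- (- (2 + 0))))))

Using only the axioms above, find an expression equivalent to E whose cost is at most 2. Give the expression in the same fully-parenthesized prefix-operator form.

(1) (2 + 0)  =[add_zero →]=  2    ⊢ (- (- (- (- (- 2)))))
(2) (- (- (- 2)))  =[neg_neg →]=  (- 2)    ⊢ (- (- (- 2)))
(3) (- (- 2))  =[neg_neg →]=  2    ⊢ cost 2, within 2

(- 2)   [cost 2]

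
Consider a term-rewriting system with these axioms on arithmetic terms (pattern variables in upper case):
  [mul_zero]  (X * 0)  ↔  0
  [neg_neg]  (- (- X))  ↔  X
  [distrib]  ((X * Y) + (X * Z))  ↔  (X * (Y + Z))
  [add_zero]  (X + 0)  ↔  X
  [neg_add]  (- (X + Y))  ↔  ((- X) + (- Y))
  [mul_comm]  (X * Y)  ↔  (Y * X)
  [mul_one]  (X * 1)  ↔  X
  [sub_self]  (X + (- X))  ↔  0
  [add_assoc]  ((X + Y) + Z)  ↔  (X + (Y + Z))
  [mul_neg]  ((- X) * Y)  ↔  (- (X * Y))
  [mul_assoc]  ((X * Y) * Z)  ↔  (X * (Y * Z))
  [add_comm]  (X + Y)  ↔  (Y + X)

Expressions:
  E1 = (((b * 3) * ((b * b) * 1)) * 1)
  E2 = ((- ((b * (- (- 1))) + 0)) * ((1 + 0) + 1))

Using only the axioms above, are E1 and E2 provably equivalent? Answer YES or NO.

NO

Every axiom is a valid identity, so a rewrite proof would force E1 and E2 to agree under every assignment.
At b=1: E1 = 3 but E2 = -2; they differ, so no derivation exists.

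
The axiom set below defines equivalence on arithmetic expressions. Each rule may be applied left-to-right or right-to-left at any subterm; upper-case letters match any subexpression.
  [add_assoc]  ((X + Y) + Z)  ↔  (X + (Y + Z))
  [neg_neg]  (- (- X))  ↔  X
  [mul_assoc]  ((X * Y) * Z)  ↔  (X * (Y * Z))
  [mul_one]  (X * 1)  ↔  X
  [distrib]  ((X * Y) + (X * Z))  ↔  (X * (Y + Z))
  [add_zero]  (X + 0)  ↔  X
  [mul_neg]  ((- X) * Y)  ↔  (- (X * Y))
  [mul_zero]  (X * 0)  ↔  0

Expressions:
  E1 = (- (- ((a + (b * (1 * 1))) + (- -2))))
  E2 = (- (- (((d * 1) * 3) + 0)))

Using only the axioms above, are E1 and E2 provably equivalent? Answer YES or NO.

NO

All listed rules preserve value, hence provable equivalence implies equal values everywhere; look for a separating assignment.
a=0, b=0, d=0 gives E1 ↦ 2, E2 ↦ 0; values differ ⇒ not provably equivalent.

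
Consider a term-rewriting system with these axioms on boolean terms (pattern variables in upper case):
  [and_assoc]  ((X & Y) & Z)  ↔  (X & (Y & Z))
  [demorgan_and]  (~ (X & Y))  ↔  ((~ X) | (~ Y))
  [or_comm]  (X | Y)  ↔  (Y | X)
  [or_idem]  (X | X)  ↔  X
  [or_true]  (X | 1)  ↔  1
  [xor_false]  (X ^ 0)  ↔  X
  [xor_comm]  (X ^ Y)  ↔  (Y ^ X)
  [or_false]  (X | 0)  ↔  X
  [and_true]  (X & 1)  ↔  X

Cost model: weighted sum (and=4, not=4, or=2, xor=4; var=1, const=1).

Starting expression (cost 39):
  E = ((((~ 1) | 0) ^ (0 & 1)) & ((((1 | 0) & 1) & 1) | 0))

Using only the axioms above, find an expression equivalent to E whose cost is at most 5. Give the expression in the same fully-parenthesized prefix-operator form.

(~ 1)   [cost 5]

1. [or_false →] (1 | 0)  →  1;  E = ((((~ 1) | 0) ^ (0 & 1)) & (((1 & 1) & 1) | 0))
2. [or_false →] (((1 & 1) & 1) | 0)  →  ((1 & 1) & 1);  E = ((((~ 1) | 0) ^ (0 & 1)) & ((1 & 1) & 1))
3. [and_true →] (0 & 1)  →  0;  E = ((((~ 1) | 0) ^ 0) & ((1 & 1) & 1))
4. [or_false →] ((~ 1) | 0)  →  (~ 1);  E = (((~ 1) ^ 0) & ((1 & 1) & 1))
5. [and_true →] (1 & 1)  →  1;  E = (((~ 1) ^ 0) & (1 & 1))
6. [xor_false →] ((~ 1) ^ 0)  →  (~ 1);  E = ((~ 1) & (1 & 1))
7. [and_true →] (1 & 1)  →  1;  E = ((~ 1) & 1)
8. [and_true →] ((~ 1) & 1)  →  (~ 1);  cost 5 ≤ 5, done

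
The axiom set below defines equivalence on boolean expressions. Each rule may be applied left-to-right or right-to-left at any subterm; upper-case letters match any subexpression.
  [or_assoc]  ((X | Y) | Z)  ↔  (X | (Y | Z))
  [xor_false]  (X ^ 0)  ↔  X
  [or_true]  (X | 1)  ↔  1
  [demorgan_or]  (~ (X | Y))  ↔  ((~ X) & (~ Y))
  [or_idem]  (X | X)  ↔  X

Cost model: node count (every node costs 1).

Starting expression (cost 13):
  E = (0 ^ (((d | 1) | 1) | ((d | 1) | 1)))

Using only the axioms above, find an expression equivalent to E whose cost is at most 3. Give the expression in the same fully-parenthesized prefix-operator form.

(0 ^ 1)   [cost 3]

1. [or_idem →] (((d | 1) | 1) | ((d | 1) | 1))  →  ((d | 1) | 1);  E = (0 ^ ((d | 1) | 1))
2. [or_true →] (d | 1)  →  1;  E = (0 ^ (1 | 1))
3. [or_true →] (1 | 1)  →  1;  cost 3 ≤ 3, done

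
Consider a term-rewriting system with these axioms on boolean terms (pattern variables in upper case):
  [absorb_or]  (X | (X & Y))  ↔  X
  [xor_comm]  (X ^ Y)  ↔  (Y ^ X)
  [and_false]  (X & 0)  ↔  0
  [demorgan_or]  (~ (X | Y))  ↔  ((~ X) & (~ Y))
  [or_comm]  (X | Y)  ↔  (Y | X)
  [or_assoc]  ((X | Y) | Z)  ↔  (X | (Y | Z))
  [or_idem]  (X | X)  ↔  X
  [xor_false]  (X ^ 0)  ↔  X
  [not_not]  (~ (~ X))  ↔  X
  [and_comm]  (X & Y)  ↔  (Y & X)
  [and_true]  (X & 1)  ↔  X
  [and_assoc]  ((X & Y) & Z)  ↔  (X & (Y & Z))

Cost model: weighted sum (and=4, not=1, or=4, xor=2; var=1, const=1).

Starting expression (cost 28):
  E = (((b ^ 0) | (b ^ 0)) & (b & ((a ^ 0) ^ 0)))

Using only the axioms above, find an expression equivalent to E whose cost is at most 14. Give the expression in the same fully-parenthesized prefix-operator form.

((b ^ 0) & (b & a))   [cost 14]

(1) (a ^ 0)  =[xor_false →]=  a    ⊢ (((b ^ 0) | (b ^ 0)) & (b & (a ^ 0)))
(2) ((b ^ 0) | (b ^ 0))  =[or_idem →]=  (b ^ 0)    ⊢ ((b ^ 0) & (b & (a ^ 0)))
(3) (a ^ 0)  =[xor_false →]=  a    ⊢ cost 14, within 14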